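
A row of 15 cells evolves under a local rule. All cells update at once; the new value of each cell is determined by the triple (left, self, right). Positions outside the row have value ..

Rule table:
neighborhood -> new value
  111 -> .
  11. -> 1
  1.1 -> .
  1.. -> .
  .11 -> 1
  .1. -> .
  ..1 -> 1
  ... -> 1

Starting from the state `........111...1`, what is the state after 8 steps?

111111111.1.11.
1.......1...11.
..111111..1111.
111....1.11..1.
1.1.111..11.1..
....1.1.111...1
1111....1.1.11.
1..1.111....11.

1..1.111....11.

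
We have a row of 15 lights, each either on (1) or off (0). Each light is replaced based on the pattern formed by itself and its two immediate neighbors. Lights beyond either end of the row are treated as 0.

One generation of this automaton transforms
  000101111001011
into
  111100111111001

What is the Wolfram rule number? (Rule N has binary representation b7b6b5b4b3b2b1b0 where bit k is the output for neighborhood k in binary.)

position 6: 111 → 1  (bit 7 = 1)
position 8: 110 → 1  (bit 6 = 1)
position 4: 101 → 0  (bit 5 = 0)
position 9: 100 → 1  (bit 4 = 1)
position 5: 011 → 0  (bit 3 = 0)
position 3: 010 → 1  (bit 2 = 1)
position 2: 001 → 1  (bit 1 = 1)
position 0: 000 → 1  (bit 0 = 1)
bits b7..b0 = 11010111 = 215

215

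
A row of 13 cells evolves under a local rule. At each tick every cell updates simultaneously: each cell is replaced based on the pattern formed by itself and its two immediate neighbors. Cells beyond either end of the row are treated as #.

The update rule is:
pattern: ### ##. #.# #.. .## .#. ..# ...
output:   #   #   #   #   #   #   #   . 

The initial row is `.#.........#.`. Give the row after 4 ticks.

###.......###
####.....####
#####...#####
######.######

######.######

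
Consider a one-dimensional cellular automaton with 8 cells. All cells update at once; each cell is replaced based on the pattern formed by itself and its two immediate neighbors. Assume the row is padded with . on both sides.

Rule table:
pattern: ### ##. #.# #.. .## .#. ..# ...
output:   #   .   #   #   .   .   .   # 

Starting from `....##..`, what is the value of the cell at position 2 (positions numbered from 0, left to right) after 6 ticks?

#

###...##
.#.##...
..#..###
#..#..#.
.#..#..#
..#..#..
position 2 holds #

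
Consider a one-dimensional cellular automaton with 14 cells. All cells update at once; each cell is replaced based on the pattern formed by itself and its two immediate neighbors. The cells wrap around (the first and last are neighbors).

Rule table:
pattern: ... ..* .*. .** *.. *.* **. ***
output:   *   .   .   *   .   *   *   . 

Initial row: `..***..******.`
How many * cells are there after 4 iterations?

iteration 1: *.*.*..*....*.
iteration 2: .*.*.....**..*
iteration 3: *.*..***.**...
iteration 4: .*...*.****.*.
count of *: 7

7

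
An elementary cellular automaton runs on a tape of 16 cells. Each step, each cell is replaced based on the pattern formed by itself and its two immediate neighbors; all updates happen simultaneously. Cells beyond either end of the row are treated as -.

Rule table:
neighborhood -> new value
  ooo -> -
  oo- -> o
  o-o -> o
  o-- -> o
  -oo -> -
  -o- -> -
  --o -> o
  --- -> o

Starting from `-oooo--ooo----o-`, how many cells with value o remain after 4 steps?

8

o---ooo--ooooo-o
-ooo--ooo----oo-
o--ooo--ooooo-oo
-oo--ooo----oo-o
count of o: 8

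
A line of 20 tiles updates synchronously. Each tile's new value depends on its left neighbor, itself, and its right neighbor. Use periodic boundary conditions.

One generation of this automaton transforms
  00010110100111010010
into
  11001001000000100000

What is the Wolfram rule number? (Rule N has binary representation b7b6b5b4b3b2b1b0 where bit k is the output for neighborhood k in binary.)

33

position 12: 111 → 0  (bit 7 = 0)
position 6: 110 → 0  (bit 6 = 0)
position 4: 101 → 1  (bit 5 = 1)
position 9: 100 → 0  (bit 4 = 0)
position 5: 011 → 0  (bit 3 = 0)
position 3: 010 → 0  (bit 2 = 0)
position 2: 001 → 0  (bit 1 = 0)
position 0: 000 → 1  (bit 0 = 1)
bits b7..b0 = 00100001 = 33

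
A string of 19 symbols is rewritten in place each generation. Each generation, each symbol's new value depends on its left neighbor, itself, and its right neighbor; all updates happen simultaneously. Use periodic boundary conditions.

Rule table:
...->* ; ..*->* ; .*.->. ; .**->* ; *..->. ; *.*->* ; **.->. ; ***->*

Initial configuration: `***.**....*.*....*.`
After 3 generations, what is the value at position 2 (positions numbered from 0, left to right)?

**.**..***.*..***.*
*.**..***.*..***.**
.**..***.*..***.***
position 2 holds *

*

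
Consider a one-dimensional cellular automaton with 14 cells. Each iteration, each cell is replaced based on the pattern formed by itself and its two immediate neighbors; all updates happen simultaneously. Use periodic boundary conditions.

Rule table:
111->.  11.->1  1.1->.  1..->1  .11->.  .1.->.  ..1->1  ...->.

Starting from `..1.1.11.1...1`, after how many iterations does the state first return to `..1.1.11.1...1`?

28

11.....1..1.1.
.11...1.11....
1.11.1...11...
...1..1.1.11.1
1.1.11.....1..
.....11...1.11
1...1.11.1...1
11.1...1..1.1.
.1..1.1.11....
1.11.....11...
...11...1.11.1
1.1.11.1...1..
.....1..1.1.11
1...1.11.....1
11.1...11...1.
.1..1.1.11.1..
1.11.....1..1.
...11...1.11..
..1.11.1...11.
.1...1..1.1.11
..1.1.11.....1
11.....11...1.
.11...1.11.1..
1.11.1...1..1.
...1..1.1.11..
..1.11.....11.
.1...11...1.11
..1.1.11.1...1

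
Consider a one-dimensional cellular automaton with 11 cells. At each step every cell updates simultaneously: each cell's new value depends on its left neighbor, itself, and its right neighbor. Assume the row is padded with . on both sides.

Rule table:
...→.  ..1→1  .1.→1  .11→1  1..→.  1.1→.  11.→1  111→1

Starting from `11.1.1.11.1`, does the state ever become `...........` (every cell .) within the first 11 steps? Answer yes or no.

no

11.1.1.11.1  (fixed point — unchanged through step 11)
step 11 is 11.1.1.11.1, still not uniform .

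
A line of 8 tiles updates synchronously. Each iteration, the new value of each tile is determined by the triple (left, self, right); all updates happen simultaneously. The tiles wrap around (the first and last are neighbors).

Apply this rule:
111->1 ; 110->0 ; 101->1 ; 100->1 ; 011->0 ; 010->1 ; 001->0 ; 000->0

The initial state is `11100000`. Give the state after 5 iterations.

00000101

iteration 1: 01010000
iteration 2: 01111000
iteration 3: 00110100
iteration 4: 00001110
iteration 5: 00000101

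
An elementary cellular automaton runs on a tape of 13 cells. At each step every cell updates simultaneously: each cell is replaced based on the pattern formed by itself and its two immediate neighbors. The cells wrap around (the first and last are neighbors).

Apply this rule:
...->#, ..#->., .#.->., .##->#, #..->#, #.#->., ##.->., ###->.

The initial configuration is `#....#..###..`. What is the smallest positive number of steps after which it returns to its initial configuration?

step 1: .###..#.#..#.
step 2: .#..#....#..#
step 3: ..#..###..#..
step 4: #..#.#..#..##
step 5: .#....#..#.#.
step 6: ..###..#....#
step 7: #.#..#..###..
step 8: ...#..#.#..#.
step 9: ##..#....#..#
step 10: ..#..###..#.#
step 11: #..#.#..#....
step 12: .#....#..###.
step 13: ..###..#.#..#
step 14: #.#..#....#..
step 15: ...#..###..#.
step 16: ##..#.#..#..#
step 17: ..#....#..#.#
step 18: #..###..#....
step 19: .#.#..#..###.
step 20: ....#..#.#..#
step 21: ###..#....#..
step 22: #..#..###..#.
step 23: .#..#.#..#...
step 24: ..#....#..###
step 25: #..###..#.#..
step 26: .#.#..#....#.
step 27: ....#..###..#
step 28: ###..#.#..#..
step 29: #..#....#..#.
step 30: .#..###..#...
step 31: ..#.#..#..###
step 32: #....#..#.#..
step 33: .###..#....#.
step 34: .#..#..###..#
step 35: ..#..#.#..#..
step 36: #..#....#..##
step 37: .#..###..#.#.
step 38: ..#.#..#....#
step 39: #....#..###..

39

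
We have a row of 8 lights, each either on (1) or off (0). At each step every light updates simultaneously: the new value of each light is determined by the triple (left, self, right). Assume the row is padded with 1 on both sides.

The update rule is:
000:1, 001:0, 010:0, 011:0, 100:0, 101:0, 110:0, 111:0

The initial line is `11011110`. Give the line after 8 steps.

01111110

00000000
01111110
00000000  (repeats step 1; period 2)
step 8: 01111110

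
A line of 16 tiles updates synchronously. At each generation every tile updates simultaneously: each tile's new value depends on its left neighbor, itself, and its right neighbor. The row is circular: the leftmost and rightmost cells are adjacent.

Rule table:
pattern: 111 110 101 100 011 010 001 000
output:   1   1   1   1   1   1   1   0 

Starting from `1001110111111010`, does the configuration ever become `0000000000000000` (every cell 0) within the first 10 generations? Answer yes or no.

generation 1: 1111111111111111
generation 2: 1111111111111111  (fixed point — unchanged through generation 10)
generation 10 is 1111111111111111, still not uniform 0

no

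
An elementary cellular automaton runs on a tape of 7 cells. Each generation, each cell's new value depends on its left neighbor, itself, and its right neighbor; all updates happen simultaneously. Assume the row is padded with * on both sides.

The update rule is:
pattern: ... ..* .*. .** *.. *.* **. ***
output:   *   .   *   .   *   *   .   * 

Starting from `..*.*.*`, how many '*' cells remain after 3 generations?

4

*.****.
.*.**.*
***..*.
count of *: 4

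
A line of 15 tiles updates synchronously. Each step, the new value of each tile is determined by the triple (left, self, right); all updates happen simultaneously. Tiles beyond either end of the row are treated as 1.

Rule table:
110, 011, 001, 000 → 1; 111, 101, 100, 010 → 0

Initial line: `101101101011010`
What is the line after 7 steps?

101101100011000
101101101111011
101101101001010
101101100010000
101101101100111
101101101101100
101101101101101

101101101101101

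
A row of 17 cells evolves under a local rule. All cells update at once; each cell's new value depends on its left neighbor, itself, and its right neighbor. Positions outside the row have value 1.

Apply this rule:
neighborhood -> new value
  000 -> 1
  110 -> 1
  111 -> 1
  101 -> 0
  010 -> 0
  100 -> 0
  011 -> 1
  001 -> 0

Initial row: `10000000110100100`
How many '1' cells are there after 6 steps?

13

10111110110000000
10111110110111110
10111110110111110  (fixed point — unchanged through step 6)
count of 1: 13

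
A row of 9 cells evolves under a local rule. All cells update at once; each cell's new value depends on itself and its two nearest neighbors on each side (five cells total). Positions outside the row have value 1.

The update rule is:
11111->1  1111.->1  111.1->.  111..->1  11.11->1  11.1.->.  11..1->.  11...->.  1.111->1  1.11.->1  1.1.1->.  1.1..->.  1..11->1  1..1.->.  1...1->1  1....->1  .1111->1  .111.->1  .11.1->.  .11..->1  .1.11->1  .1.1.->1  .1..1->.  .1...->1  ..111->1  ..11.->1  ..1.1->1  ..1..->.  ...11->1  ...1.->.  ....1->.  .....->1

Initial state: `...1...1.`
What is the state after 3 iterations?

.111.1111

.1..11.11
...11.111
.111.1111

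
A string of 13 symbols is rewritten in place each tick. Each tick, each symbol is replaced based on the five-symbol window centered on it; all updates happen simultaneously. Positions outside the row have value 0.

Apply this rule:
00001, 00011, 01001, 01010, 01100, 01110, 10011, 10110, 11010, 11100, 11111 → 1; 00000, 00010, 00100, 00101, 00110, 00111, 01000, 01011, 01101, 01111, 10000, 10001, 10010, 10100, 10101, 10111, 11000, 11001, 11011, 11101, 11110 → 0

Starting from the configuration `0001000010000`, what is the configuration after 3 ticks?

0010000000000

0100001000000
0000100000000
0010000000000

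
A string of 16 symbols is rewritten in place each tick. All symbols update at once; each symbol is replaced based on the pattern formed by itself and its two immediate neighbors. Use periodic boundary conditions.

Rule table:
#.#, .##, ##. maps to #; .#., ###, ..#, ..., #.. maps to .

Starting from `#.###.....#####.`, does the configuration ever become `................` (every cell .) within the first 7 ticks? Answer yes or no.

yes

tick 1: .##.#.....#...##
tick 2: ####..........##
tick 3: ...#..........#.
tick 4: ................
all cells are . at tick 4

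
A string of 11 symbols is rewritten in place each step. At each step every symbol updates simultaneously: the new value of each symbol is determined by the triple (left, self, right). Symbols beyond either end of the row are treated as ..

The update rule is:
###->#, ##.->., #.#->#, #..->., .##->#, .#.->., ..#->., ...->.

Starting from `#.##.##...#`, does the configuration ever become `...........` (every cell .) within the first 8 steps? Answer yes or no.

yes

.##.##.....
.#.##......
..##.......
..#........
...........
all cells are . at step 5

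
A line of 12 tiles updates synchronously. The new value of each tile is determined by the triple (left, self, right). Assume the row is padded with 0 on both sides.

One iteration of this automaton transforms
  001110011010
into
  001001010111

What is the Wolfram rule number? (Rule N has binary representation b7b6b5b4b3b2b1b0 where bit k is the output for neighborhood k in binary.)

position 3: 111 → 0  (bit 7 = 0)
position 4: 110 → 0  (bit 6 = 0)
position 9: 101 → 1  (bit 5 = 1)
position 5: 100 → 1  (bit 4 = 1)
position 2: 011 → 1  (bit 3 = 1)
position 10: 010 → 1  (bit 2 = 1)
position 1: 001 → 0  (bit 1 = 0)
position 0: 000 → 0  (bit 0 = 0)
bits b7..b0 = 00111100 = 60

60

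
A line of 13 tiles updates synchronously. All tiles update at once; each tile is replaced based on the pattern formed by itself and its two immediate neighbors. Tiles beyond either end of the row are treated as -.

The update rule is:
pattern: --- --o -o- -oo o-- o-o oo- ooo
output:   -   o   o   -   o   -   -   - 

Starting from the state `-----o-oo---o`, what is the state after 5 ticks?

ooo---oo----o

----oo---o-oo
---o--o-oo---
--ooooo---o--
-o-----o-ooo-
ooo---oo----o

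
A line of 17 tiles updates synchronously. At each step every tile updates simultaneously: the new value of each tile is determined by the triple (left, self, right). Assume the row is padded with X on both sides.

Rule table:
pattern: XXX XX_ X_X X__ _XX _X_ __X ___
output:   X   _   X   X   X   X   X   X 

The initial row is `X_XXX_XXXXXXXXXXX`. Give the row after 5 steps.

step 1: _XXX_XXXXXXXXXXXX
step 2: XXX_XXXXXXXXXXXXX
step 3: XX_XXXXXXXXXXXXXX
step 4: X_XXXXXXXXXXXXXXX
step 5: _XXXXXXXXXXXXXXXX

_XXXXXXXXXXXXXXXX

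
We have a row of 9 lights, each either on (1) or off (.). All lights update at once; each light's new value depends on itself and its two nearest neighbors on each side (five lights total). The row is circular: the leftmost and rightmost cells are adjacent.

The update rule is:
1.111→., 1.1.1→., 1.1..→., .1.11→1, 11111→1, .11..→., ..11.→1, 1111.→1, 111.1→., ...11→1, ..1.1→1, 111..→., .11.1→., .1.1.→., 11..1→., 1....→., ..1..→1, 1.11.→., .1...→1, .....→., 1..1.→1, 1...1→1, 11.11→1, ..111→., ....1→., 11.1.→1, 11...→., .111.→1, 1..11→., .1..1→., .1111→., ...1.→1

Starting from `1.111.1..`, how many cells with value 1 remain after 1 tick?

11.1.1..1
count of 1: 5

5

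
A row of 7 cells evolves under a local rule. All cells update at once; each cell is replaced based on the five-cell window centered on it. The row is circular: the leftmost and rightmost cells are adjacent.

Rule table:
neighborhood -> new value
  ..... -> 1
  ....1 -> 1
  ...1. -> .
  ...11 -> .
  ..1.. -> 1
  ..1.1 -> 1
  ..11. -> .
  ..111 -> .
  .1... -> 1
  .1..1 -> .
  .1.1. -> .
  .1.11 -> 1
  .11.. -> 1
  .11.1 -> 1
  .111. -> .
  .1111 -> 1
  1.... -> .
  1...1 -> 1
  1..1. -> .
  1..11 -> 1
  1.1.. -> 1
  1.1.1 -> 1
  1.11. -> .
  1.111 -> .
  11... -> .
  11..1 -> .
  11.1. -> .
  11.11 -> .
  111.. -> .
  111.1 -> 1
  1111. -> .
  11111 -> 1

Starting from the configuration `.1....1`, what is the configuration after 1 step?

.11.1.1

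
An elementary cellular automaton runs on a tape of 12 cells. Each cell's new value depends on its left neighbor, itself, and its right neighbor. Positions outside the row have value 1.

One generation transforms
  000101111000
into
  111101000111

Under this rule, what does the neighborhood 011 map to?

1

At position 5 the neighborhood is 011; the next row has 1 there.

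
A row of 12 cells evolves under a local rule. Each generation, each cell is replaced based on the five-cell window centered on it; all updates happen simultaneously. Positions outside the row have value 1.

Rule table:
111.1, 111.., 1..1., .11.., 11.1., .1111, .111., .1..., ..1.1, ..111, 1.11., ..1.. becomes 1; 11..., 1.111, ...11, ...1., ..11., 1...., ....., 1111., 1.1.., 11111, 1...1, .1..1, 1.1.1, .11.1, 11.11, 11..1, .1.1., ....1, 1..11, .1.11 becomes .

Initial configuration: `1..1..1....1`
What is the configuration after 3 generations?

1.11.111...1
1.1...11...1
11.1...1...1

11.1...1...1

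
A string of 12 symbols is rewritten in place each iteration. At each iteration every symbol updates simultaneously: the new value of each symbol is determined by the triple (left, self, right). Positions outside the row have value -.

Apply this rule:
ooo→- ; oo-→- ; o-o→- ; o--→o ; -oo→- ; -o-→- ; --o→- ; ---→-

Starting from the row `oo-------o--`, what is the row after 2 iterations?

---o-------o

--o-------o-
---o-------o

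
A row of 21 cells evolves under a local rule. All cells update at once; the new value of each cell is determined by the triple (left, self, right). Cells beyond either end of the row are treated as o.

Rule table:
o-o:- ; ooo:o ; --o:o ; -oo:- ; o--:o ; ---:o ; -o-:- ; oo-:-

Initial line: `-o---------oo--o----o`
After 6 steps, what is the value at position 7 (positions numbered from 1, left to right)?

--ooooooooo--oo-oooo-
oo-ooooooo-oo----oo--
o---ooooo----oooo--oo
-ooo-ooo-oooo-oo-oo-o
--o---o---oo---------
oo-ooo-ooo--ooooooooo
position 7 holds -

-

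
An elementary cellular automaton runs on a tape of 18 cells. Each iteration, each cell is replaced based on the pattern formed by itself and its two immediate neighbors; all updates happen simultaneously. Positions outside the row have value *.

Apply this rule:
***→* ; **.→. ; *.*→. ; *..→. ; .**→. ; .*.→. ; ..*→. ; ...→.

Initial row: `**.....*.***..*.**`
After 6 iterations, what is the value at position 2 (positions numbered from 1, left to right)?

.

iteration 1: *.........*......*
iteration 2: ..................
iteration 3: ..................  (fixed point — unchanged through iteration 6)
position 2 holds .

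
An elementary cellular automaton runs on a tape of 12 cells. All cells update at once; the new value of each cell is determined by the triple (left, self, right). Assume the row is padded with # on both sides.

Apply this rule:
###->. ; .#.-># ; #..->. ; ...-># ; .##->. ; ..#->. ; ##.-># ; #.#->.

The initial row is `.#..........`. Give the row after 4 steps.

step 1: .#.########.
step 2: .#........#.
step 3: .#.######.#.
step 4: .#......#.#.

.#......#.#.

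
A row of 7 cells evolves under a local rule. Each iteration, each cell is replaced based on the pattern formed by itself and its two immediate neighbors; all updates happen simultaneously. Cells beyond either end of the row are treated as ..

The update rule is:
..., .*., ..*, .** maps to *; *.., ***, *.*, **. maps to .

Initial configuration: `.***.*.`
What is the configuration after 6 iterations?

**...*.
*..***.
*.**...
*.*..**
*.*.**.
*.*.*..

*.*.*..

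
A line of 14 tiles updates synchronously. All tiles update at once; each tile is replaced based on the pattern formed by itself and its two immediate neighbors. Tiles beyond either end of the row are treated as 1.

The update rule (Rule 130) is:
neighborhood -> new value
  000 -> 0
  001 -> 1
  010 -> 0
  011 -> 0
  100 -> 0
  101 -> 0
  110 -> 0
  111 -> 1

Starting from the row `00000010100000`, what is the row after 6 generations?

generation 1: 00000100000001
generation 2: 00001000000010
generation 3: 00010000000100
generation 4: 00100000001001
generation 5: 01000000010010
generation 6: 00000000100100

00000000100100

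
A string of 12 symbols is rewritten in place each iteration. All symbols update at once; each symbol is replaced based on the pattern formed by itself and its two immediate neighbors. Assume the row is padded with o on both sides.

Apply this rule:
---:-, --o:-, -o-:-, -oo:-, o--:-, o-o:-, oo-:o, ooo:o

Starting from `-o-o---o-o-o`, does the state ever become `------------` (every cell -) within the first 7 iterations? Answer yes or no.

yes

------------
all cells are - at iteration 1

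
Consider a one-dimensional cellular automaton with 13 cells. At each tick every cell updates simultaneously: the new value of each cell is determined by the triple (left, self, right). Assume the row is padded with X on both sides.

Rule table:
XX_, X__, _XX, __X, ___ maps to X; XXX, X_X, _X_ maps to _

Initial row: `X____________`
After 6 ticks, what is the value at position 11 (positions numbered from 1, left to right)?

_

XXXXXXXXXXXXX
_____________
XXXXXXXXXXXXX  (repeats tick 1; period 2)
tick 6: _____________
position 11 holds _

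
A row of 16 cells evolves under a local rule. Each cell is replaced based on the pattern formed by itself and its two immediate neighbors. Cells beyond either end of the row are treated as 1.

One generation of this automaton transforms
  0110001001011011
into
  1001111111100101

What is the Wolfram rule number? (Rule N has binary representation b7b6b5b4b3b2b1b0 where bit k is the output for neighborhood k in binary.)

183

position 15: 111 → 1  (bit 7 = 1)
position 2: 110 → 0  (bit 6 = 0)
position 0: 101 → 1  (bit 5 = 1)
position 3: 100 → 1  (bit 4 = 1)
position 1: 011 → 0  (bit 3 = 0)
position 6: 010 → 1  (bit 2 = 1)
position 5: 001 → 1  (bit 1 = 1)
position 4: 000 → 1  (bit 0 = 1)
bits b7..b0 = 10110111 = 183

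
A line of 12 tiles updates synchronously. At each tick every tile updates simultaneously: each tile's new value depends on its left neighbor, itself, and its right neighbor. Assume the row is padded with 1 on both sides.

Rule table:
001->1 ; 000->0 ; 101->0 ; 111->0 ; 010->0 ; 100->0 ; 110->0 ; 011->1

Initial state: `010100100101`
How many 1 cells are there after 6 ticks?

000001001001
000010010011
000100100110
001001001100
010010011001
000100110011
count of 1: 5

5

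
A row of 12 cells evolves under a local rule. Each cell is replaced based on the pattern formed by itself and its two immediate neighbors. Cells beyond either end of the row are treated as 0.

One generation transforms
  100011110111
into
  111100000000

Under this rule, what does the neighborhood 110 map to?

0

At position 7 the neighborhood is 110; the next row has 0 there.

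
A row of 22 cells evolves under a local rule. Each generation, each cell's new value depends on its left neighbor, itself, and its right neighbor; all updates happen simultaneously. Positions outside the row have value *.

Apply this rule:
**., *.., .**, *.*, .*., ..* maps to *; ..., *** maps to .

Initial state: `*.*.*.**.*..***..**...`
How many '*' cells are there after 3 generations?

*************.******.*
............***....***
*..........**.**..**..
count of *: 7

7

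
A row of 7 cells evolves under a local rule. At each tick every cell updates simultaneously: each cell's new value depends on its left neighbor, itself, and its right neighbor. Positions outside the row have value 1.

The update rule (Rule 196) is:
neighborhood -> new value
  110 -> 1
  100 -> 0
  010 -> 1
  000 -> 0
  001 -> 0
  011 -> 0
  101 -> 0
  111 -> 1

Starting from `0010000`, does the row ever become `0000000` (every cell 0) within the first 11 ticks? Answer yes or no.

no

0010000  (fixed point — unchanged through tick 11)
tick 11 is 0010000, still not uniform 0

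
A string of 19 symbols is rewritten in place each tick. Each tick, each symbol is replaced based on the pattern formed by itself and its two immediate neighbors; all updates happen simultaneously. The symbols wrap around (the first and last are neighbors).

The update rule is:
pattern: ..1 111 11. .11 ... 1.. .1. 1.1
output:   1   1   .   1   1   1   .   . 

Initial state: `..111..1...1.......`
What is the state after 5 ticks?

.11.111.11111111111

1111.11.111.1111111
111..1..11..1111111
11.11.111.111111111
1..1..11..111111111
.11.111.11111111111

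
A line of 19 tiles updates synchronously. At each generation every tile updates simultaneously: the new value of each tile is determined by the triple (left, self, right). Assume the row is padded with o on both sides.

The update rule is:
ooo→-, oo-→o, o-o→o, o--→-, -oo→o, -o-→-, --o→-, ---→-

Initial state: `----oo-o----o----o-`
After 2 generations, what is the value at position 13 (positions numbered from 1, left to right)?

-

generation 1: ----ooo-----------o
generation 2: ----o-o-----------o
position 13 holds -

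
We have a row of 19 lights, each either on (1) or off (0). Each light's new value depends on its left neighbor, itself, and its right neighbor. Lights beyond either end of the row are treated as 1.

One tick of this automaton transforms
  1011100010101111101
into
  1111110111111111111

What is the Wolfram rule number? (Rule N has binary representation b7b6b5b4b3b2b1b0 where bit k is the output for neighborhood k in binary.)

254

position 3: 111 → 1  (bit 7 = 1)
position 0: 110 → 1  (bit 6 = 1)
position 1: 101 → 1  (bit 5 = 1)
position 5: 100 → 1  (bit 4 = 1)
position 2: 011 → 1  (bit 3 = 1)
position 8: 010 → 1  (bit 2 = 1)
position 7: 001 → 1  (bit 1 = 1)
position 6: 000 → 0  (bit 0 = 0)
bits b7..b0 = 11111110 = 254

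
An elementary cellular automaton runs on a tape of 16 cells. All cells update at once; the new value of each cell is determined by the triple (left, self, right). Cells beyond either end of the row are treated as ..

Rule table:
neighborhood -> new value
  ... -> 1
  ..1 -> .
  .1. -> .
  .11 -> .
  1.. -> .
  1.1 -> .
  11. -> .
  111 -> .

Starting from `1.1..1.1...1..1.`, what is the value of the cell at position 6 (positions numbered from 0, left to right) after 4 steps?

1

.........1......
11111111...11111
.........1......  (repeats step 1; period 2)
step 4: 11111111...11111
position 6 holds 1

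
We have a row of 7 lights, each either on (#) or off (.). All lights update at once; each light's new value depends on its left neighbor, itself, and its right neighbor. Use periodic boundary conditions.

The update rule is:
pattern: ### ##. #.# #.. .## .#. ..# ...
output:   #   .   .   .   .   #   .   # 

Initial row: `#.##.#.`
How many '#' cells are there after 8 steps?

4

#....#.
#.##.#.  (repeats step 0; period 2)
step 8: #.##.#.
count of #: 4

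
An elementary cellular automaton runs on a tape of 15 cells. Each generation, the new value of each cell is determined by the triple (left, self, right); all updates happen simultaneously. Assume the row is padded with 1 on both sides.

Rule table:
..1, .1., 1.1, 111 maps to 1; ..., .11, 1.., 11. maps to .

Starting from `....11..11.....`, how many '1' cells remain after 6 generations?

...1...1......1
..11..11.....1.
.1...1......111
11..11.....1.11
1..1......111.1
..11.....1.1.1.
count of 1: 5

5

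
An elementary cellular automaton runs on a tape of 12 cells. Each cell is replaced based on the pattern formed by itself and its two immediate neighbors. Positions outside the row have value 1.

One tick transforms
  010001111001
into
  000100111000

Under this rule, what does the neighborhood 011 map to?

0

At position 5 the neighborhood is 011; the next row has 0 there.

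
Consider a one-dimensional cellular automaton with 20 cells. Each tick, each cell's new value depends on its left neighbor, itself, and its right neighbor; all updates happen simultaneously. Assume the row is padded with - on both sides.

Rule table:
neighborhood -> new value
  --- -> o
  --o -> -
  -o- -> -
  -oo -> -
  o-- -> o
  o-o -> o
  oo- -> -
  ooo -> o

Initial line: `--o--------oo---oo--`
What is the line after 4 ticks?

o--o--o-o-o---oo--o-

o--ooooooo---oo---oo
-o--ooooo-oo---oo---
--o--ooo-o--oo---ooo
o--o--o-o-o---oo--o-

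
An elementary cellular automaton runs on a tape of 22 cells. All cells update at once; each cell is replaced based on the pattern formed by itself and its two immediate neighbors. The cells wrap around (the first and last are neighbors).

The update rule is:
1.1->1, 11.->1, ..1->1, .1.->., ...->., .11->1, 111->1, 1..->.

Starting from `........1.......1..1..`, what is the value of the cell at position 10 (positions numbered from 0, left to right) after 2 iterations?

.

.......1.......1..1...
......1.......1..1....
position 10 holds .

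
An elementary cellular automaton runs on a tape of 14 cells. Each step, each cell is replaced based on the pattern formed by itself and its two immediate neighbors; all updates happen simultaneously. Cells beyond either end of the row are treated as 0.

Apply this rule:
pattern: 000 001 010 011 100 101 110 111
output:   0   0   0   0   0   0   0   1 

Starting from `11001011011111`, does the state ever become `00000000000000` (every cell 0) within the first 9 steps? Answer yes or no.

yes

00000000001110
00000000000100
00000000000000
all cells are 0 at step 3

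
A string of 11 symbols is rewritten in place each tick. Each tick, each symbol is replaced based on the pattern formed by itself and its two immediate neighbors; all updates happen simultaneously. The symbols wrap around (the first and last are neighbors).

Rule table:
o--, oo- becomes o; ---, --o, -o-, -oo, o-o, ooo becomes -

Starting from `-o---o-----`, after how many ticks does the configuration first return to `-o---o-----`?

11

tick 1: --o---o----
tick 2: ---o---o---
tick 3: ----o---o--
tick 4: -----o---o-
tick 5: ------o---o
tick 6: o------o---
tick 7: -o------o--
tick 8: --o------o-
tick 9: ---o------o
tick 10: o---o------
tick 11: -o---o-----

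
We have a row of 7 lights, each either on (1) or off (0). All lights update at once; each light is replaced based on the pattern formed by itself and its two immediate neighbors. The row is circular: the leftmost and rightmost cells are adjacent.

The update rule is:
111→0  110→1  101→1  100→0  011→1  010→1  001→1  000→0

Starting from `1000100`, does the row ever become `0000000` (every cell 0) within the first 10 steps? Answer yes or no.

no

step 1: 1001101
step 2: 1011111
step 3: 1110000
step 4: 1010001
step 5: 1110011
step 6: 0010110
step 7: 0111110
step 8: 1100010
step 9: 1100111
step 10: 0101100
step 10 is 0101100, still not uniform 0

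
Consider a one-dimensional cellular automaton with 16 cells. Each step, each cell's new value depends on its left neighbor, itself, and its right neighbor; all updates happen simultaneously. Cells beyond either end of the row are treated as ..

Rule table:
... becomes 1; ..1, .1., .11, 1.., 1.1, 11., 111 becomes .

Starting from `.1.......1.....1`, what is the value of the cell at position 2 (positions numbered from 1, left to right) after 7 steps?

.

...11111...111..
11.......1.....1
...11111...111..  (repeats step 1; period 2)
step 7: ...11111...111..
position 2 holds .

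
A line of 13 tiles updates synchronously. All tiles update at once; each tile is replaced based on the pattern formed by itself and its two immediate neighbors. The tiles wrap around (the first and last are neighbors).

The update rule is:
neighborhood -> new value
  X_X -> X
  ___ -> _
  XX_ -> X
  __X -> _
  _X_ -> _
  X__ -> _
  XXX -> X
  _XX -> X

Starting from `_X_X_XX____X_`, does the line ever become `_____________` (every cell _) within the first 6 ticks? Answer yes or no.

no

__X_XXX______
___XXXX______
___XXXX______  (fixed point — unchanged through tick 6)
tick 6 is ___XXXX______, still not uniform _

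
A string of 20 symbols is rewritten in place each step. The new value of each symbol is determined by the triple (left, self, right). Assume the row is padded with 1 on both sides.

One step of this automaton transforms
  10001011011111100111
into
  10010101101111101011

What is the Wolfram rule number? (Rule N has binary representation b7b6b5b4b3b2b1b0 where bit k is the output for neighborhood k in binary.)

position 10: 111 → 1  (bit 7 = 1)
position 0: 110 → 1  (bit 6 = 1)
position 5: 101 → 1  (bit 5 = 1)
position 1: 100 → 0  (bit 4 = 0)
position 6: 011 → 0  (bit 3 = 0)
position 4: 010 → 0  (bit 2 = 0)
position 3: 001 → 1  (bit 1 = 1)
position 2: 000 → 0  (bit 0 = 0)
bits b7..b0 = 11100010 = 226

226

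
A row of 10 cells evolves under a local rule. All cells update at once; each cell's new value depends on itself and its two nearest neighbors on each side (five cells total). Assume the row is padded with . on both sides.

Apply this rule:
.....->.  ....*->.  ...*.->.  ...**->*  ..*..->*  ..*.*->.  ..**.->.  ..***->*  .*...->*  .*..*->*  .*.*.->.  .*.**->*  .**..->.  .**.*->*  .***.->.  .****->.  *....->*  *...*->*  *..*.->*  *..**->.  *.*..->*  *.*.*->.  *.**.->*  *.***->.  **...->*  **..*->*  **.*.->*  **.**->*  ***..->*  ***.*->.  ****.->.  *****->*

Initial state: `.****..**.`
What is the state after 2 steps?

..*...**.*

**..**...*
..*...**.*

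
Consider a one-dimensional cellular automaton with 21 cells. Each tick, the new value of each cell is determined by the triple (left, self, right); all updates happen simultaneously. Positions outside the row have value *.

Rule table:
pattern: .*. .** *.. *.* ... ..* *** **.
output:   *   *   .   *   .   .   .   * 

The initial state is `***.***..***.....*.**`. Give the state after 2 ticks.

..*.***..***.....*.**

..***.*..*.*.....***.
..*.***..***.....*.**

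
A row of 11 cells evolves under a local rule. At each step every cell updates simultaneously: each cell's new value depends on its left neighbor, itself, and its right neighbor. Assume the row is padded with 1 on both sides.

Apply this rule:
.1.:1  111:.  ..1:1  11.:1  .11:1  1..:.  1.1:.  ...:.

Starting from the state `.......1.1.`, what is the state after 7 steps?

.1.1.1.1.1.

......11.1.
.....111.1.
....11.1.1.
...111.1.1.
..11.1.1.1.
.111.1.1.1.
.1.1.1.1.1.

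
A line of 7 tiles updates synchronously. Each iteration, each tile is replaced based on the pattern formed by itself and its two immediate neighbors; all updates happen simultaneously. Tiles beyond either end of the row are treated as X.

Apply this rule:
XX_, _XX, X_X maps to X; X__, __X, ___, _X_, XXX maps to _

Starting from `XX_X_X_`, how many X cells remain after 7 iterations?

_XX_X_X
XXXX_XX
___XXX_
___X_XX
____XX_
____XXX
____X__
count of X: 1

1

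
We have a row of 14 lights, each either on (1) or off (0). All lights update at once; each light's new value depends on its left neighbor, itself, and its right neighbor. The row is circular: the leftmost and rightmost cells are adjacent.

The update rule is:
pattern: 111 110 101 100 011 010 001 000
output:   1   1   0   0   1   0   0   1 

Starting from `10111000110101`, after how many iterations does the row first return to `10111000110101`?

2

10111010110001
10111000110101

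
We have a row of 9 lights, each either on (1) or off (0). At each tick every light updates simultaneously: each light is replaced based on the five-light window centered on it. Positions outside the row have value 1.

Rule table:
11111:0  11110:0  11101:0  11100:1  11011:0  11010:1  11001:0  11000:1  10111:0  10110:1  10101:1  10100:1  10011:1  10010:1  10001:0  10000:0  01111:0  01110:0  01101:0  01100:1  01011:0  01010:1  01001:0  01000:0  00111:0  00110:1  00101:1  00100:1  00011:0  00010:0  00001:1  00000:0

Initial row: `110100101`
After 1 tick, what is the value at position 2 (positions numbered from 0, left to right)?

001101100
position 2 holds 1

1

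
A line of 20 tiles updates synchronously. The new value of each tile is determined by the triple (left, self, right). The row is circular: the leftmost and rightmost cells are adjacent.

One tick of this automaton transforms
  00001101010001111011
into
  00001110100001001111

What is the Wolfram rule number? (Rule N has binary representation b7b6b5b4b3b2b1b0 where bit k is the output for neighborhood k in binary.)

104

position 14: 111 → 0  (bit 7 = 0)
position 5: 110 → 1  (bit 6 = 1)
position 6: 101 → 1  (bit 5 = 1)
position 0: 100 → 0  (bit 4 = 0)
position 4: 011 → 1  (bit 3 = 1)
position 7: 010 → 0  (bit 2 = 0)
position 3: 001 → 0  (bit 1 = 0)
position 1: 000 → 0  (bit 0 = 0)
bits b7..b0 = 01101000 = 104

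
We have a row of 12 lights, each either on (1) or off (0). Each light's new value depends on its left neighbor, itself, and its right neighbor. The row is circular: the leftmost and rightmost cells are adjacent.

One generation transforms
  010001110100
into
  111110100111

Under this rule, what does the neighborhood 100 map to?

1

At position 2 the neighborhood is 100; the next row has 1 there.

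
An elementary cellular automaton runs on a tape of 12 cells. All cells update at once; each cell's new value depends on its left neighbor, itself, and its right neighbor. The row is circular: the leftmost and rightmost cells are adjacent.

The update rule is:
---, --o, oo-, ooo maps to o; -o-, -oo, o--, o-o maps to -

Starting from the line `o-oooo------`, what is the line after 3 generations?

--o--o-o-ooo

---ooo-ooooo
-oo-oo--oooo
--o--o-o-ooo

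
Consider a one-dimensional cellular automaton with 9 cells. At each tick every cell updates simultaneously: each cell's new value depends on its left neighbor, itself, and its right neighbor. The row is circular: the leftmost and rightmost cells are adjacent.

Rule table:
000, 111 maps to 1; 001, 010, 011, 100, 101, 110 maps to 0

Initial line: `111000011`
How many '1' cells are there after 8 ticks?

110011001
100000000
001111110
100111100
000011000
111000011  (repeats tick 0; period 6)
tick 8: 100000000
count of 1: 1

1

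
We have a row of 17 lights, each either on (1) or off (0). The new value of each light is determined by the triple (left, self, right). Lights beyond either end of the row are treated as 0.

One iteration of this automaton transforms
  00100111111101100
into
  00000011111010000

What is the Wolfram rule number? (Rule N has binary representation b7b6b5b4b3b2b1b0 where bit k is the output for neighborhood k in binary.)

160

position 6: 111 → 1  (bit 7 = 1)
position 11: 110 → 0  (bit 6 = 0)
position 12: 101 → 1  (bit 5 = 1)
position 3: 100 → 0  (bit 4 = 0)
position 5: 011 → 0  (bit 3 = 0)
position 2: 010 → 0  (bit 2 = 0)
position 1: 001 → 0  (bit 1 = 0)
position 0: 000 → 0  (bit 0 = 0)
bits b7..b0 = 10100000 = 160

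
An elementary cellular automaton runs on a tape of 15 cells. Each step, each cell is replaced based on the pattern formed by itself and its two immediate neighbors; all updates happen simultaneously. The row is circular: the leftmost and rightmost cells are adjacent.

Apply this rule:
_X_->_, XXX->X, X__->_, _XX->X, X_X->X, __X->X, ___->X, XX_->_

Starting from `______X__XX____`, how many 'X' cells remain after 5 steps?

XXXXXX__XX__XXX
XXXXX__XX__XXXX
XXXX__XX__XXXXX
XXX__XX__XXXXXX
XX__XX__XXXXXXX
count of X: 11

11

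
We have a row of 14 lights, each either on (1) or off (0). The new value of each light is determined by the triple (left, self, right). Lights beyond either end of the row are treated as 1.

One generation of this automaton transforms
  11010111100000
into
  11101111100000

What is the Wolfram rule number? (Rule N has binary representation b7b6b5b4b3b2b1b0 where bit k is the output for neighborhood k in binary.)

position 0: 111 → 1  (bit 7 = 1)
position 1: 110 → 1  (bit 6 = 1)
position 2: 101 → 1  (bit 5 = 1)
position 9: 100 → 0  (bit 4 = 0)
position 5: 011 → 1  (bit 3 = 1)
position 3: 010 → 0  (bit 2 = 0)
position 13: 001 → 0  (bit 1 = 0)
position 10: 000 → 0  (bit 0 = 0)
bits b7..b0 = 11101000 = 232

232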